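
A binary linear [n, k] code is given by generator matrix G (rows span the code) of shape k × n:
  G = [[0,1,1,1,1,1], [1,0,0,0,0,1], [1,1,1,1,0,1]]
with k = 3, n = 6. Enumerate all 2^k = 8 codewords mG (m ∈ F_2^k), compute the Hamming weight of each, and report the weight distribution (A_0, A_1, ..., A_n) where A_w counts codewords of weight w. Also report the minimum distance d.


Weight distribution: A_0 = 1, A_2 = 3, A_3 = 1, A_5 = 3. Minimum distance d = 2.

Enumerate all 2^3 = 8 messages m ∈ F_2^3.
For each, compute codeword c = mG in F_2^6, then tally its weight.
  m = 000 → c = 000000, weight = 0.
  m = 100 → c = 011111, weight = 5.
  m = 010 → c = 100001, weight = 2.
  m = 110 → c = 111110, weight = 5.
  m = 001 → c = 111101, weight = 5.
  m = 101 → c = 100010, weight = 2.
  m = 011 → c = 011100, weight = 3.
  m = 111 → c = 000011, weight = 2.
Tally weights:
  weight 0: 1 codewords.
  weight 2: 3 codewords.
  weight 3: 1 codewords.
  weight 5: 3 codewords.
Minimum distance d = smallest w > 0 with A_w > 0 = 2.
Sanity: Σ A_w = 8 = 2^3 = 8 ✓.


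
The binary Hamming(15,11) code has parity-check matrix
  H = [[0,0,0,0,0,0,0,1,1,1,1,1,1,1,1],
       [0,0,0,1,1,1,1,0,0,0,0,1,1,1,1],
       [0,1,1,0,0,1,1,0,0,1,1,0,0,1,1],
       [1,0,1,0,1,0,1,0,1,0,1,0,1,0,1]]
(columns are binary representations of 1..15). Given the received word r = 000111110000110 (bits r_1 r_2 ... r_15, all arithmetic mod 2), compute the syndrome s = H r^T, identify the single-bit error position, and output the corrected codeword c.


s = (1, 0, 1, 1)^T, error position = 11, corrected codeword c = 000111110010110

Compute s = H r^T mod 2 one row at a time:
  s_1 = 1 + 0 + 0 + 0 + 0 + 1 + 1 + 0 = 3 ≡ 1 (mod 2).
  s_2 = 1 + 1 + 1 + 1 + 0 + 1 + 1 + 0 = 6 ≡ 0 (mod 2).
  s_3 = 0 + 0 + 1 + 1 + 0 + 0 + 1 + 0 = 3 ≡ 1 (mod 2).
  s_4 = 0 + 0 + 1 + 1 + 0 + 0 + 1 + 0 = 3 ≡ 1 (mod 2).
s = (1, 0, 1, 1)^T — this equals column 11 of H (binary 1011), so error is at position 11.
Correct: flip bit 11 of r = 000111110000110 to get c = 000111110010110.


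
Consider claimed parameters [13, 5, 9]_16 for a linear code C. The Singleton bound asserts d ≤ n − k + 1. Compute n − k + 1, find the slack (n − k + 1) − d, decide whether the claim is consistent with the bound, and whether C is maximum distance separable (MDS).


Singleton RHS = n − k + 1 = 9, slack = 0, bound satisfied, MDS.

Singleton bound: d ≤ n − k + 1.
Here n = 13, k = 5, so n − k + 1 = 9.
Given d = 9, check d ≤ 9: YES.
Slack = (n − k + 1) − d = 0.
The code is MDS (slack = 0).
Description: the claimed parameters are [13, 5, 9]_16; such a code would be MDS (meets Singleton bound).


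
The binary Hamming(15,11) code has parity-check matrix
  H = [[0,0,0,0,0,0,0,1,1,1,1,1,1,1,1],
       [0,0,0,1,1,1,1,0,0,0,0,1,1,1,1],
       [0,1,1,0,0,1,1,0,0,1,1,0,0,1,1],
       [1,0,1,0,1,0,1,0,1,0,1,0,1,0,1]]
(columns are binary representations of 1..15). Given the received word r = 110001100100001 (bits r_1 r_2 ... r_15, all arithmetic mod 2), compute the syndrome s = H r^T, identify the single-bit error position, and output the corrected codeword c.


s = (0, 1, 1, 1)^T, error position = 7, corrected codeword c = 110001000100001

Compute s = H r^T mod 2 one row at a time:
  s_1 = 0 + 0 + 1 + 0 + 0 + 0 + 0 + 1 = 2 ≡ 0 (mod 2).
  s_2 = 0 + 0 + 1 + 1 + 0 + 0 + 0 + 1 = 3 ≡ 1 (mod 2).
  s_3 = 1 + 0 + 1 + 1 + 1 + 0 + 0 + 1 = 5 ≡ 1 (mod 2).
  s_4 = 1 + 0 + 0 + 1 + 0 + 0 + 0 + 1 = 3 ≡ 1 (mod 2).
s = (0, 1, 1, 1)^T — this equals column 7 of H (binary 0111), so error is at position 7.
Correct: flip bit 7 of r = 110001100100001 to get c = 110001000100001.


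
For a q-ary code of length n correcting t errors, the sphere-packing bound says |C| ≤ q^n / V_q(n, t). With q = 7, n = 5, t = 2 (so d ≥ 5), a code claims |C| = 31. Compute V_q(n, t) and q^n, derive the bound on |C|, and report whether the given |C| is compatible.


V_q(n, t) = 391, q^n = 16807, Hamming bound = 42, |C| = 31 ≤ bound (satisfied).

Step 1: Compute V_q(n, t) = Σ_{j=0}^2 C(n, j) (q−1)^j.
  j = 0: C(5,0)·(6)^0 = 1·1 = 1.
  j = 1: C(5,1)·(6)^1 = 5·6 = 30.
  j = 2: C(5,2)·(6)^2 = 10·36 = 360.
  V_q(n, t) = 1 + 30 + 360 = 391.
Step 2: q^n = 7^5 = 16807.
Step 3: Hamming bound ⌊q^n / V_q(n,t)⌋ = ⌊16807/391⌋ = 42.
Step 4: Compare |C| = 31 to 42: satisfied.
The claimed |C| lies below the Hamming bound.


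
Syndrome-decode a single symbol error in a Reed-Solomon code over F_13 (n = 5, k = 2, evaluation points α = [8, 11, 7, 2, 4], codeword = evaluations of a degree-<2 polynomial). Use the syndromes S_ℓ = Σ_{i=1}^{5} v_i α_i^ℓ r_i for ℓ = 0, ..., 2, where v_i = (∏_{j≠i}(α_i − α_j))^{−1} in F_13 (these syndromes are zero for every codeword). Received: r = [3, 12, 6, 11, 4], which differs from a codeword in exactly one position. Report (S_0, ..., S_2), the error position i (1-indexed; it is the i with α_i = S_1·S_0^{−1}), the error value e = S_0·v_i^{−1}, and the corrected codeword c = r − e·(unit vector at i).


S = (4, 2, 1), error at position 3, error magnitude e = 6, c = [3, 12, 0, 11, 4].

Step 1: column multipliers v_i = (∏_{j≠i}(α_i − α_j))^{−1} mod 13.
  i = 1 (α = 8): (8−11)(8−7)(8−2)(8−4) = (−3)·1·6·4 = −72 ≡ 6, so v_1 = 6^{−1} = 11 (mod 13).
  i = 2 (α = 11): (11−8)(11−7)(11−2)(11−4) = 3·4·9·7 = 756 ≡ 2, so v_2 = 2^{−1} = 7 (mod 13).
  i = 3 (α = 7): (7−8)(7−11)(7−2)(7−4) = (−1)·(−4)·5·3 = 60 ≡ 8, so v_3 = 8^{−1} = 5 (mod 13).
  i = 4 (α = 2): (2−8)(2−11)(2−7)(2−4) = (−6)·(−9)·(−5)·(−2) = 540 ≡ 7, so v_4 = 7^{−1} = 2 (mod 13).
  i = 5 (α = 4): (4−8)(4−11)(4−7)(4−2) = (−4)·(−7)·(−3)·2 = −168 ≡ 1, so v_5 = 1^{−1} = 1 (mod 13).
  v = [11, 7, 5, 2, 1].
Step 2: syndromes of r = [3, 12, 6, 11, 4] (all sums mod 13).
  S_0 = Σ v_i r_i = 11·3 + 7·12 + 5·6 + 2·11 + 1·4 = 173 ≡ 4.
  S_1 = Σ v_i α_i r_i = 11·8·3 + 7·11·12 + 5·7·6 + 2·2·11 + 1·4·4 = 1458 ≡ 2.
  α_i^2 mod 13 = [12, 4, 10, 4, 3].
  S_2 = Σ v_i α_i^2 r_i = 11·12·3 + 7·4·12 + 5·10·6 + 2·4·11 + 1·3·4 = 1132 ≡ 1.
  S = (4, 2, 1) ≠ 0, so r is not a codeword (an error is present).
Step 3: locate the error. For a single error e at position i, S_ℓ = v_i·e·α_i^ℓ, so α_err = S_1/S_0.
  S_0^{−1} = 4^{−1} = 10 (mod 13), so α_err = 2·10 = 20 ≡ 7 = α_3. Error position i = 3.
  Consistency check: S_2/S_1 = 1·7 = 7 ≡ 7 = α_err ✓ (single-error assumption holds).
Step 4: error magnitude e = S_0/v_3 = S_0·∏_{j≠3}(α_3 − α_j) = 4·8 = 32 ≡ 6 (mod 13).
Step 5: correct position 3: c_3 = r_3 − e = 6 − 6 ≡ 0 (mod 13). Hence c = [3, 12, 0, 11, 4].
  Check: interpolating c through the α_i gives m(x) = 5 + 3·x (degree < 2) with m(α_i) = c_i for every i, so c is indeed a codeword.


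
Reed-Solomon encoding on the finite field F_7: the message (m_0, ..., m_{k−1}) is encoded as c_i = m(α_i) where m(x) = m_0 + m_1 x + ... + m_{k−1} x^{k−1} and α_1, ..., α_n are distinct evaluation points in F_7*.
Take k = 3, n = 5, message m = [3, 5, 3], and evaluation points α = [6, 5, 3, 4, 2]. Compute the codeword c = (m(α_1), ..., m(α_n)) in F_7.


c = [1, 5, 3, 1, 4]

Message polynomial: m(x) = 3 + 5·x + 3·x^2 (mod 7).
For each evaluation point α_i, compute m(α_i) mod 7:
  α_1 = 6: Horner steps 3 → 2 → 1, so m(6) = 1.
  α_2 = 5: Horner steps 3 → 6 → 5, so m(5) = 5.
  α_3 = 3: Horner steps 3 → 0 → 3, so m(3) = 3.
  α_4 = 4: Horner steps 3 → 3 → 1, so m(4) = 1.
  α_5 = 2: Horner steps 3 → 4 → 4, so m(2) = 4.
Codeword c = [1, 5, 3, 1, 4] ∈ F_7^5.


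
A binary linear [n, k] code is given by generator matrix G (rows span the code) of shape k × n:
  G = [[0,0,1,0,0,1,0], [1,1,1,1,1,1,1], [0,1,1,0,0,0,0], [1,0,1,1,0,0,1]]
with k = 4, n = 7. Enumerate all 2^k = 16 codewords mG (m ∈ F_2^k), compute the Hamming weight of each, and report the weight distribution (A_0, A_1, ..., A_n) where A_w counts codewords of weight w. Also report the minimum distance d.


Weight distribution: A_0 = 1, A_1 = 1, A_2 = 3, A_3 = 3, A_4 = 3, A_5 = 3, A_6 = 1, A_7 = 1. Minimum distance d = 1.

Enumerate all 2^4 = 16 messages m ∈ F_2^4.
For each, compute codeword c = mG in F_2^7, then tally its weight.
  m = 0000 → c = 0000000, weight = 0.
  m = 1000 → c = 0010010, weight = 2.
  m = 0100 → c = 1111111, weight = 7.
  m = 1100 → c = 1101101, weight = 5.
  m = 0010 → c = 0110000, weight = 2.
  m = 1010 → c = 0100010, weight = 2.
  m = 0110 → c = 1001111, weight = 5.
  m = 1110 → c = 1011101, weight = 5.
  m = 0001 → c = 1011001, weight = 4.
  m = 1001 → c = 1001011, weight = 4.
  m = 0101 → c = 0100110, weight = 3.
  m = 1101 → c = 0110100, weight = 3.
  m = 0011 → c = 1101001, weight = 4.
  m = 1011 → c = 1111011, weight = 6.
  m = 0111 → c = 0010110, weight = 3.
  m = 1111 → c = 0000100, weight = 1.
Tally weights:
  weight 0: 1 codewords.
  weight 1: 1 codewords.
  weight 2: 3 codewords.
  weight 3: 3 codewords.
  weight 4: 3 codewords.
  weight 5: 3 codewords.
  weight 6: 1 codewords.
  weight 7: 1 codewords.
Minimum distance d = smallest w > 0 with A_w > 0 = 1.
Sanity: Σ A_w = 16 = 2^4 = 16 ✓.


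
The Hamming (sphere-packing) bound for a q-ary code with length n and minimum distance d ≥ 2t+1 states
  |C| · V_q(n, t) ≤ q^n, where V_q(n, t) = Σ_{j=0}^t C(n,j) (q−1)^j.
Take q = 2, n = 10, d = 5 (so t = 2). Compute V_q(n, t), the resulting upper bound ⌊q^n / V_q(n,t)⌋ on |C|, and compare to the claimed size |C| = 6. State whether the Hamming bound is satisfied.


V_q(n, t) = 56, q^n = 1024, Hamming bound = 18, |C| = 6 ≤ bound (satisfied).

Step 1: Compute V_q(n, t) = Σ_{j=0}^2 C(n, j) (q−1)^j.
  j = 0: C(10,0)·(1)^0 = 1·1 = 1.
  j = 1: C(10,1)·(1)^1 = 10·1 = 10.
  j = 2: C(10,2)·(1)^2 = 45·1 = 45.
  V_q(n, t) = 1 + 10 + 45 = 56.
Step 2: q^n = 2^10 = 1024.
Step 3: Hamming bound ⌊q^n / V_q(n,t)⌋ = ⌊1024/56⌋ = 18.
Step 4: Compare |C| = 6 to 18: satisfied.
The claimed |C| lies below the Hamming bound.


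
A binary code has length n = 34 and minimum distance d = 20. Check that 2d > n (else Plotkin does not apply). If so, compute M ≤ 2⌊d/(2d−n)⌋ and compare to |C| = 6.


Plotkin bound M ≤ 6; given |C| = 6 ≤ bound (satisfied).

Check applicability: 2d = 40, n = 34.
2d − n = 6 > 0, so Plotkin applies.
Compute d/(2d−n) = 20/6 ≈ 3.3333.
⌊d/(2d−n)⌋ = 3.
Plotkin bound: M ≤ 2·3 = 6.
Given |C| = 6, check: satisfied.
This |C| is at the Plotkin bound.


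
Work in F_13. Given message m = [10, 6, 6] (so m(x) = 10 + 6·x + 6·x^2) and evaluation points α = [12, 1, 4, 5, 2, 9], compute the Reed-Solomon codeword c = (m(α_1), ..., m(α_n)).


c = [10, 9, 0, 8, 7, 4]

Message polynomial: m(x) = 10 + 6·x + 6·x^2 (mod 13).
For each evaluation point α_i, compute m(α_i) mod 13:
  α_1 = 12: Horner steps 6 → 0 → 10, so m(12) = 10.
  α_2 = 1: Horner steps 6 → 12 → 9, so m(1) = 9.
  α_3 = 4: Horner steps 6 → 4 → 0, so m(4) = 0.
  α_4 = 5: Horner steps 6 → 10 → 8, so m(5) = 8.
  α_5 = 2: Horner steps 6 → 5 → 7, so m(2) = 7.
  α_6 = 9: Horner steps 6 → 8 → 4, so m(9) = 4.
Codeword c = [10, 9, 0, 8, 7, 4] ∈ F_13^6.


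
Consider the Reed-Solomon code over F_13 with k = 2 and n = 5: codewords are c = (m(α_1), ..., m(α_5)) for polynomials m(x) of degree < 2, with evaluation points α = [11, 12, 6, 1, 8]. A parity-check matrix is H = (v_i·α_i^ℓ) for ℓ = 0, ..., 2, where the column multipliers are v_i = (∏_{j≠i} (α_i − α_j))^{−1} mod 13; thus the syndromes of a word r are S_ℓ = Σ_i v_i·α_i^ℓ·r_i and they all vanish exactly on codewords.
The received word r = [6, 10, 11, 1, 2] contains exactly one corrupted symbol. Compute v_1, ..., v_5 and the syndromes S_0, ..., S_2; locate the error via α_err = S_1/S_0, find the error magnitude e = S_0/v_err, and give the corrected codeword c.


S = (4, 5, 3), error at position 1, error magnitude e = 11, c = [8, 10, 11, 1, 2].

Step 1: column multipliers v_i = (∏_{j≠i}(α_i − α_j))^{−1} mod 13.
  i = 1 (α = 11): (11−12)(11−6)(11−1)(11−8) = (−1)·5·10·3 = −150 ≡ 6, so v_1 = 6^{−1} = 11 (mod 13).
  i = 2 (α = 12): (12−11)(12−6)(12−1)(12−8) = 1·6·11·4 = 264 ≡ 4, so v_2 = 4^{−1} = 10 (mod 13).
  i = 3 (α = 6): (6−11)(6−12)(6−1)(6−8) = (−5)·(−6)·5·(−2) = −300 ≡ 12, so v_3 = 12^{−1} = 12 (mod 13).
  i = 4 (α = 1): (1−11)(1−12)(1−6)(1−8) = (−10)·(−11)·(−5)·(−7) = 3850 ≡ 2, so v_4 = 2^{−1} = 7 (mod 13).
  i = 5 (α = 8): (8−11)(8−12)(8−6)(8−1) = (−3)·(−4)·2·7 = 168 ≡ 12, so v_5 = 12^{−1} = 12 (mod 13).
  v = [11, 10, 12, 7, 12].
Step 2: syndromes of r = [6, 10, 11, 1, 2] (all sums mod 13).
  S_0 = Σ v_i r_i = 11·6 + 10·10 + 12·11 + 7·1 + 12·2 = 329 ≡ 4.
  S_1 = Σ v_i α_i r_i = 11·11·6 + 10·12·10 + 12·6·11 + 7·1·1 + 12·8·2 = 2917 ≡ 5.
  α_i^2 mod 13 = [4, 1, 10, 1, 12].
  S_2 = Σ v_i α_i^2 r_i = 11·4·6 + 10·1·10 + 12·10·11 + 7·1·1 + 12·12·2 = 1979 ≡ 3.
  S = (4, 5, 3) ≠ 0, so r is not a codeword (an error is present).
Step 3: locate the error. For a single error e at position i, S_ℓ = v_i·e·α_i^ℓ, so α_err = S_1/S_0.
  S_0^{−1} = 4^{−1} = 10 (mod 13), so α_err = 5·10 = 50 ≡ 11 = α_1. Error position i = 1.
  Consistency check: S_2/S_1 = 3·8 = 24 ≡ 11 = α_err ✓ (single-error assumption holds).
Step 4: error magnitude e = S_0/v_1 = S_0·∏_{j≠1}(α_1 − α_j) = 4·6 = 24 ≡ 11 (mod 13).
Step 5: correct position 1: c_1 = r_1 − e = 6 − 11 ≡ 8 (mod 13). Hence c = [8, 10, 11, 1, 2].
  Check: interpolating c through the α_i gives m(x) = 12 + 2·x (degree < 2) with m(α_i) = c_i for every i, so c is indeed a codeword.


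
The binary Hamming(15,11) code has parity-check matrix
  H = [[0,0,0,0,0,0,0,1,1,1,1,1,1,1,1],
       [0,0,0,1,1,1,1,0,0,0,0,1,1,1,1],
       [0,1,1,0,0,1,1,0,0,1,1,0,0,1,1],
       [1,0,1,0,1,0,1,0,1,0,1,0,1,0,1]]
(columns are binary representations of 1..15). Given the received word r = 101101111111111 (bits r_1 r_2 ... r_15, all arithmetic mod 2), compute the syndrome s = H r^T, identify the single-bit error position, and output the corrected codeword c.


s = (0, 1, 1, 1)^T, error position = 7, corrected codeword c = 101101011111111

Compute s = H r^T mod 2 one row at a time:
  s_1 = 1 + 1 + 1 + 1 + 1 + 1 + 1 + 1 = 8 ≡ 0 (mod 2).
  s_2 = 1 + 0 + 1 + 1 + 1 + 1 + 1 + 1 = 7 ≡ 1 (mod 2).
  s_3 = 0 + 1 + 1 + 1 + 1 + 1 + 1 + 1 = 7 ≡ 1 (mod 2).
  s_4 = 1 + 1 + 0 + 1 + 1 + 1 + 1 + 1 = 7 ≡ 1 (mod 2).
s = (0, 1, 1, 1)^T — this equals column 7 of H (binary 0111), so error is at position 7.
Correct: flip bit 7 of r = 101101111111111 to get c = 101101011111111.


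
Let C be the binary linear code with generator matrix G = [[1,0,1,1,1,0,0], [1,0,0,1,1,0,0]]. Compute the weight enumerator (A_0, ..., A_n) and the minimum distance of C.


Weight distribution: A_0 = 1, A_1 = 1, A_3 = 1, A_4 = 1. Minimum distance d = 1.

Enumerate all 2^2 = 4 messages m ∈ F_2^2.
For each, compute codeword c = mG in F_2^7, then tally its weight.
  m = 00 → c = 0000000, weight = 0.
  m = 10 → c = 1011100, weight = 4.
  m = 01 → c = 1001100, weight = 3.
  m = 11 → c = 0010000, weight = 1.
Tally weights:
  weight 0: 1 codewords.
  weight 1: 1 codewords.
  weight 3: 1 codewords.
  weight 4: 1 codewords.
Minimum distance d = smallest w > 0 with A_w > 0 = 1.
Sanity: Σ A_w = 4 = 2^2 = 4 ✓.


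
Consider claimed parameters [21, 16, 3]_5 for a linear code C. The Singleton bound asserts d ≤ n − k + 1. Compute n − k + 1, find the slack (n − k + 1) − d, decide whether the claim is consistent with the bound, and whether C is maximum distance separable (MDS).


Singleton RHS = n − k + 1 = 6, slack = 3, bound satisfied, not MDS.

Singleton bound: d ≤ n − k + 1.
Here n = 21, k = 16, so n − k + 1 = 6.
Given d = 3, check d ≤ 6: YES.
Slack = (n − k + 1) − d = 3.
The code is NOT MDS (slack = 3 > 0).
Description: the claimed parameters are [21, 16, 3]_5; such a code would be non-MDS.


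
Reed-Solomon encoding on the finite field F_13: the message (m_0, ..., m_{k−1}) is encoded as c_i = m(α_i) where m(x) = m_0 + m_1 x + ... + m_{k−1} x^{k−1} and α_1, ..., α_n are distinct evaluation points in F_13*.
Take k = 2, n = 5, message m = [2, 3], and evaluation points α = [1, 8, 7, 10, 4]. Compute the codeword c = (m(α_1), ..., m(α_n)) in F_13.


c = [5, 0, 10, 6, 1]

Message polynomial: m(x) = 2 + 3·x (mod 13).
For each evaluation point α_i, compute m(α_i) mod 13:
  α_1 = 1: Horner steps 3 → 5, so m(1) = 5.
  α_2 = 8: Horner steps 3 → 0, so m(8) = 0.
  α_3 = 7: Horner steps 3 → 10, so m(7) = 10.
  α_4 = 10: Horner steps 3 → 6, so m(10) = 6.
  α_5 = 4: Horner steps 3 → 1, so m(4) = 1.
Codeword c = [5, 0, 10, 6, 1] ∈ F_13^5.


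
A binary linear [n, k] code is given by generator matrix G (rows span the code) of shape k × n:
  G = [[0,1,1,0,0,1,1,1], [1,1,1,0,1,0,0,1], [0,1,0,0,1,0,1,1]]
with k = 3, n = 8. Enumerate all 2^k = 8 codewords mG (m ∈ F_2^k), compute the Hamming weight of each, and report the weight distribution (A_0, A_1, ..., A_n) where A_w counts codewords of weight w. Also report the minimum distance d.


Weight distribution: A_0 = 1, A_3 = 2, A_4 = 3, A_5 = 2. Minimum distance d = 3.

Enumerate all 2^3 = 8 messages m ∈ F_2^3.
For each, compute codeword c = mG in F_2^8, then tally its weight.
  m = 000 → c = 00000000, weight = 0.
  m = 100 → c = 01100111, weight = 5.
  m = 010 → c = 11101001, weight = 5.
  m = 110 → c = 10001110, weight = 4.
  m = 001 → c = 01001011, weight = 4.
  m = 101 → c = 00101100, weight = 3.
  m = 011 → c = 10100010, weight = 3.
  m = 111 → c = 11000101, weight = 4.
Tally weights:
  weight 0: 1 codewords.
  weight 3: 2 codewords.
  weight 4: 3 codewords.
  weight 5: 2 codewords.
Minimum distance d = smallest w > 0 with A_w > 0 = 3.
Sanity: Σ A_w = 8 = 2^3 = 8 ✓.


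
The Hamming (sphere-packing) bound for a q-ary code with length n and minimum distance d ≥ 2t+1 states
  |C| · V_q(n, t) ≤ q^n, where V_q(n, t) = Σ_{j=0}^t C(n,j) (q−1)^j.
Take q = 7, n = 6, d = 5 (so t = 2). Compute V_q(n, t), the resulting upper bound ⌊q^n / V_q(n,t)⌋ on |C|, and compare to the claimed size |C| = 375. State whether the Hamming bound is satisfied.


V_q(n, t) = 577, q^n = 117649, Hamming bound = 203, |C| = 375 > bound (violated).

Step 1: Compute V_q(n, t) = Σ_{j=0}^2 C(n, j) (q−1)^j.
  j = 0: C(6,0)·(6)^0 = 1·1 = 1.
  j = 1: C(6,1)·(6)^1 = 6·6 = 36.
  j = 2: C(6,2)·(6)^2 = 15·36 = 540.
  V_q(n, t) = 1 + 36 + 540 = 577.
Step 2: q^n = 7^6 = 117649.
Step 3: Hamming bound ⌊q^n / V_q(n,t)⌋ = ⌊117649/577⌋ = 203.
Step 4: Compare |C| = 375 to 203: violated.
The claimed |C| lies above the Hamming bound, so no 7-ary code of length 6 with d ≥ 5 can have 375 codewords.


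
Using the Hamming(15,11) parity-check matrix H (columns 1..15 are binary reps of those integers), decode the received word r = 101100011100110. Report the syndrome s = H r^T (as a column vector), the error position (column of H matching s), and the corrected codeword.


s = (1, 1, 1, 0)^T, error position = 14, corrected codeword c = 101100011100100

Compute s = H r^T mod 2 one row at a time:
  s_1 = 1 + 1 + 1 + 0 + 0 + 1 + 1 + 0 = 5 ≡ 1 (mod 2).
  s_2 = 1 + 0 + 0 + 0 + 0 + 1 + 1 + 0 = 3 ≡ 1 (mod 2).
  s_3 = 0 + 1 + 0 + 0 + 1 + 0 + 1 + 0 = 3 ≡ 1 (mod 2).
  s_4 = 1 + 1 + 0 + 0 + 1 + 0 + 1 + 0 = 4 ≡ 0 (mod 2).
s = (1, 1, 1, 0)^T — this equals column 14 of H (binary 1110), so error is at position 14.
Correct: flip bit 14 of r = 101100011100110 to get c = 101100011100100.


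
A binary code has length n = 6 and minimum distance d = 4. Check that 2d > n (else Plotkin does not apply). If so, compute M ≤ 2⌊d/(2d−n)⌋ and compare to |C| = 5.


Plotkin bound M ≤ 4; given |C| = 5 > bound (violated).

Check applicability: 2d = 8, n = 6.
2d − n = 2 > 0, so Plotkin applies.
Compute d/(2d−n) = 4/2 ≈ 2.0000.
⌊d/(2d−n)⌋ = 2.
Plotkin bound: M ≤ 2·2 = 4.
Given |C| = 5, check: VIOLATED.
This |C| is above the Plotkin bound, so no binary code with n = 6, d = 4 and 5 codewords exists.


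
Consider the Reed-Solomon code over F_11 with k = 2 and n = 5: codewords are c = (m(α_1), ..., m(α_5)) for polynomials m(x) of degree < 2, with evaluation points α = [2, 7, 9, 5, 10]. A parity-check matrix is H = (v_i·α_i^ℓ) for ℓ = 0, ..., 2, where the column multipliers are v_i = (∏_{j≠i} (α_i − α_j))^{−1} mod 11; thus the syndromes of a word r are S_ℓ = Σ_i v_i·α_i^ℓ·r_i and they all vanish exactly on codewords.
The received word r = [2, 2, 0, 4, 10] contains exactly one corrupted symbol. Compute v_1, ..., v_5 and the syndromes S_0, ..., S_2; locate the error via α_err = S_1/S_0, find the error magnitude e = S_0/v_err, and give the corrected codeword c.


S = (7, 3, 6), error at position 1, error magnitude e = 6, c = [7, 2, 0, 4, 10].

Step 1: column multipliers v_i = (∏_{j≠i}(α_i − α_j))^{−1} mod 11.
  i = 1 (α = 2): (2−7)(2−9)(2−5)(2−10) = (−5)·(−7)·(−3)·(−8) = 840 ≡ 4, so v_1 = 4^{−1} = 3 (mod 11).
  i = 2 (α = 7): (7−2)(7−9)(7−5)(7−10) = 5·(−2)·2·(−3) = 60 ≡ 5, so v_2 = 5^{−1} = 9 (mod 11).
  i = 3 (α = 9): (9−2)(9−7)(9−5)(9−10) = 7·2·4·(−1) = −56 ≡ 10, so v_3 = 10^{−1} = 10 (mod 11).
  i = 4 (α = 5): (5−2)(5−7)(5−9)(5−10) = 3·(−2)·(−4)·(−5) = −120 ≡ 1, so v_4 = 1^{−1} = 1 (mod 11).
  i = 5 (α = 10): (10−2)(10−7)(10−9)(10−5) = 8·3·1·5 = 120 ≡ 10, so v_5 = 10^{−1} = 10 (mod 11).
  v = [3, 9, 10, 1, 10].
Step 2: syndromes of r = [2, 2, 0, 4, 10] (all sums mod 11).
  S_0 = Σ v_i r_i = 3·2 + 9·2 + 10·0 + 1·4 + 10·10 = 128 ≡ 7.
  S_1 = Σ v_i α_i r_i = 3·2·2 + 9·7·2 + 10·9·0 + 1·5·4 + 10·10·10 = 1158 ≡ 3.
  α_i^2 mod 11 = [4, 5, 4, 3, 1].
  S_2 = Σ v_i α_i^2 r_i = 3·4·2 + 9·5·2 + 10·4·0 + 1·3·4 + 10·1·10 = 226 ≡ 6.
  S = (7, 3, 6) ≠ 0, so r is not a codeword (an error is present).
Step 3: locate the error. For a single error e at position i, S_ℓ = v_i·e·α_i^ℓ, so α_err = S_1/S_0.
  S_0^{−1} = 7^{−1} = 8 (mod 11), so α_err = 3·8 = 24 ≡ 2 = α_1. Error position i = 1.
  Consistency check: S_2/S_1 = 6·4 = 24 ≡ 2 = α_err ✓ (single-error assumption holds).
Step 4: error magnitude e = S_0/v_1 = S_0·∏_{j≠1}(α_1 − α_j) = 7·4 = 28 ≡ 6 (mod 11).
Step 5: correct position 1: c_1 = r_1 − e = 2 − 6 ≡ 7 (mod 11). Hence c = [7, 2, 0, 4, 10].
  Check: interpolating c through the α_i gives m(x) = 9 + 10·x (degree < 2) with m(α_i) = c_i for every i, so c is indeed a codeword.


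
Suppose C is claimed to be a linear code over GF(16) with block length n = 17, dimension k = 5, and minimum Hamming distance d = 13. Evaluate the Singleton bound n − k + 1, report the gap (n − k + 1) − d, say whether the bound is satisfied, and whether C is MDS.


Singleton RHS = n − k + 1 = 13, slack = 0, bound satisfied, MDS.

Singleton bound: d ≤ n − k + 1.
Here n = 17, k = 5, so n − k + 1 = 13.
Given d = 13, check d ≤ 13: YES.
Slack = (n − k + 1) − d = 0.
The code is MDS (slack = 0).
Description: the claimed parameters are [17, 5, 13]_16; such a code would be MDS (meets Singleton bound).


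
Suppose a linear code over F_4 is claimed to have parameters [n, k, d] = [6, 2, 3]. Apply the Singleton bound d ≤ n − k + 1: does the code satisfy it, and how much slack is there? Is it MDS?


Singleton RHS = n − k + 1 = 5, slack = 2, bound satisfied, not MDS.

Singleton bound: d ≤ n − k + 1.
Here n = 6, k = 2, so n − k + 1 = 5.
Given d = 3, check d ≤ 5: YES.
Slack = (n − k + 1) − d = 2.
The code is NOT MDS (slack = 2 > 0).
Description: the claimed parameters are [6, 2, 3]_4; such a code would be non-MDS.


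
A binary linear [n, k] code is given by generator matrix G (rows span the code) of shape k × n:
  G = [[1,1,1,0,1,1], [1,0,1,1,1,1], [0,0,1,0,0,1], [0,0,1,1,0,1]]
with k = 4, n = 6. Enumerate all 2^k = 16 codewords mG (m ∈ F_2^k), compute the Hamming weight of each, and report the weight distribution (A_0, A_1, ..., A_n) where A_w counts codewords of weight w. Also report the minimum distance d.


Weight distribution: A_0 = 1, A_1 = 2, A_2 = 3, A_3 = 4, A_4 = 3, A_5 = 2, A_6 = 1. Minimum distance d = 1.

Enumerate all 2^4 = 16 messages m ∈ F_2^4.
For each, compute codeword c = mG in F_2^6, then tally its weight.
  m = 0000 → c = 000000, weight = 0.
  m = 1000 → c = 111011, weight = 5.
  m = 0100 → c = 101111, weight = 5.
  m = 1100 → c = 010100, weight = 2.
  m = 0010 → c = 001001, weight = 2.
  m = 1010 → c = 110010, weight = 3.
  m = 0110 → c = 100110, weight = 3.
  m = 1110 → c = 011101, weight = 4.
  m = 0001 → c = 001101, weight = 3.
  m = 1001 → c = 110110, weight = 4.
  m = 0101 → c = 100010, weight = 2.
  m = 1101 → c = 011001, weight = 3.
  m = 0011 → c = 000100, weight = 1.
  m = 1011 → c = 111111, weight = 6.
  m = 0111 → c = 101011, weight = 4.
  m = 1111 → c = 010000, weight = 1.
Tally weights:
  weight 0: 1 codewords.
  weight 1: 2 codewords.
  weight 2: 3 codewords.
  weight 3: 4 codewords.
  weight 4: 3 codewords.
  weight 5: 2 codewords.
  weight 6: 1 codewords.
Minimum distance d = smallest w > 0 with A_w > 0 = 1.
Sanity: Σ A_w = 16 = 2^4 = 16 ✓.


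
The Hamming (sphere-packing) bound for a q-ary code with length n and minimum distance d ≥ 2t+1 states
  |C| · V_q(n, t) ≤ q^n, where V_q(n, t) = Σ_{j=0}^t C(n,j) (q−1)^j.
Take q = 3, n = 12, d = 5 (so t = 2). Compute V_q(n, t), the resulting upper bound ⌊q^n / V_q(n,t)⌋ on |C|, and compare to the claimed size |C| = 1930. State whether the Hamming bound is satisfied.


V_q(n, t) = 289, q^n = 531441, Hamming bound = 1838, |C| = 1930 > bound (violated).

Step 1: Compute V_q(n, t) = Σ_{j=0}^2 C(n, j) (q−1)^j.
  j = 0: C(12,0)·(2)^0 = 1·1 = 1.
  j = 1: C(12,1)·(2)^1 = 12·2 = 24.
  j = 2: C(12,2)·(2)^2 = 66·4 = 264.
  V_q(n, t) = 1 + 24 + 264 = 289.
Step 2: q^n = 3^12 = 531441.
Step 3: Hamming bound ⌊q^n / V_q(n,t)⌋ = ⌊531441/289⌋ = 1838.
Step 4: Compare |C| = 1930 to 1838: violated.
The claimed |C| lies above the Hamming bound, so no 3-ary code of length 12 with d ≥ 5 can have 1930 codewords.


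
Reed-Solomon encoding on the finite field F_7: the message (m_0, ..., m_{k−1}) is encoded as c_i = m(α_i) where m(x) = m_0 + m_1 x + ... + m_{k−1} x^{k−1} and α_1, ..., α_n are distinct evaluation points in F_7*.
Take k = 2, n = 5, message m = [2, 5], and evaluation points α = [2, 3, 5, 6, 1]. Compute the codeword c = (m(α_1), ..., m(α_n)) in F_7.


c = [5, 3, 6, 4, 0]

Message polynomial: m(x) = 2 + 5·x (mod 7).
For each evaluation point α_i, compute m(α_i) mod 7:
  α_1 = 2: Horner steps 5 → 5, so m(2) = 5.
  α_2 = 3: Horner steps 5 → 3, so m(3) = 3.
  α_3 = 5: Horner steps 5 → 6, so m(5) = 6.
  α_4 = 6: Horner steps 5 → 4, so m(6) = 4.
  α_5 = 1: Horner steps 5 → 0, so m(1) = 0.
Codeword c = [5, 3, 6, 4, 0] ∈ F_7^5.


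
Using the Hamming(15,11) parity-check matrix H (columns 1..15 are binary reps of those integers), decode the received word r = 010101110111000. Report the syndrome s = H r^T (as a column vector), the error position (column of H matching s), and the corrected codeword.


s = (0, 0, 1, 0)^T, error position = 2, corrected codeword c = 000101110111000

Compute s = H r^T mod 2 one row at a time:
  s_1 = 1 + 0 + 1 + 1 + 1 + 0 + 0 + 0 = 4 ≡ 0 (mod 2).
  s_2 = 1 + 0 + 1 + 1 + 1 + 0 + 0 + 0 = 4 ≡ 0 (mod 2).
  s_3 = 1 + 0 + 1 + 1 + 1 + 1 + 0 + 0 = 5 ≡ 1 (mod 2).
  s_4 = 0 + 0 + 0 + 1 + 0 + 1 + 0 + 0 = 2 ≡ 0 (mod 2).
s = (0, 0, 1, 0)^T — this equals column 2 of H (binary 0010), so error is at position 2.
Correct: flip bit 2 of r = 010101110111000 to get c = 000101110111000.


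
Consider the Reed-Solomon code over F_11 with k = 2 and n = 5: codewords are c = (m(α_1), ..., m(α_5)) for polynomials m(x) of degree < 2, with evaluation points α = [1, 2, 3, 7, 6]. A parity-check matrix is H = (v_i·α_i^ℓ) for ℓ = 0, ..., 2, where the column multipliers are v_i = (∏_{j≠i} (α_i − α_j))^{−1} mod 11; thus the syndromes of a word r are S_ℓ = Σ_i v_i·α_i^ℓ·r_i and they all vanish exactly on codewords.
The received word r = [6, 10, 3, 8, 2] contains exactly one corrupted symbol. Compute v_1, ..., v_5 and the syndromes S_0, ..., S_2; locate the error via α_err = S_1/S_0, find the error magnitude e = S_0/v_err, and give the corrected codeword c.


S = (7, 9, 10), error at position 5, error magnitude e = 9, c = [6, 10, 3, 8, 4].

Step 1: column multipliers v_i = (∏_{j≠i}(α_i − α_j))^{−1} mod 11.
  i = 1 (α = 1): (1−2)(1−3)(1−7)(1−6) = (−1)·(−2)·(−6)·(−5) = 60 ≡ 5, so v_1 = 5^{−1} = 9 (mod 11).
  i = 2 (α = 2): (2−1)(2−3)(2−7)(2−6) = 1·(−1)·(−5)·(−4) = −20 ≡ 2, so v_2 = 2^{−1} = 6 (mod 11).
  i = 3 (α = 3): (3−1)(3−2)(3−7)(3−6) = 2·1·(−4)·(−3) = 24 ≡ 2, so v_3 = 2^{−1} = 6 (mod 11).
  i = 4 (α = 7): (7−1)(7−2)(7−3)(7−6) = 6·5·4·1 = 120 ≡ 10, so v_4 = 10^{−1} = 10 (mod 11).
  i = 5 (α = 6): (6−1)(6−2)(6−3)(6−7) = 5·4·3·(−1) = −60 ≡ 6, so v_5 = 6^{−1} = 2 (mod 11).
  v = [9, 6, 6, 10, 2].
Step 2: syndromes of r = [6, 10, 3, 8, 2] (all sums mod 11).
  S_0 = Σ v_i r_i = 9·6 + 6·10 + 6·3 + 10·8 + 2·2 = 216 ≡ 7.
  S_1 = Σ v_i α_i r_i = 9·1·6 + 6·2·10 + 6·3·3 + 10·7·8 + 2·6·2 = 812 ≡ 9.
  α_i^2 mod 11 = [1, 4, 9, 5, 3].
  S_2 = Σ v_i α_i^2 r_i = 9·1·6 + 6·4·10 + 6·9·3 + 10·5·8 + 2·3·2 = 868 ≡ 10.
  S = (7, 9, 10) ≠ 0, so r is not a codeword (an error is present).
Step 3: locate the error. For a single error e at position i, S_ℓ = v_i·e·α_i^ℓ, so α_err = S_1/S_0.
  S_0^{−1} = 7^{−1} = 8 (mod 11), so α_err = 9·8 = 72 ≡ 6 = α_5. Error position i = 5.
  Consistency check: S_2/S_1 = 10·5 = 50 ≡ 6 = α_err ✓ (single-error assumption holds).
Step 4: error magnitude e = S_0/v_5 = S_0·∏_{j≠5}(α_5 − α_j) = 7·6 = 42 ≡ 9 (mod 11).
Step 5: correct position 5: c_5 = r_5 − e = 2 − 9 ≡ 4 (mod 11). Hence c = [6, 10, 3, 8, 4].
  Check: interpolating c through the α_i gives m(x) = 2 + 4·x (degree < 2) with m(α_i) = c_i for every i, so c is indeed a codeword.


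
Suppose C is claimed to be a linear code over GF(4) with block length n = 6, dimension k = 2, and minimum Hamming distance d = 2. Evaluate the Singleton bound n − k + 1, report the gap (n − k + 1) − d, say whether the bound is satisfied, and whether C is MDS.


Singleton RHS = n − k + 1 = 5, slack = 3, bound satisfied, not MDS.

Singleton bound: d ≤ n − k + 1.
Here n = 6, k = 2, so n − k + 1 = 5.
Given d = 2, check d ≤ 5: YES.
Slack = (n − k + 1) − d = 3.
The code is NOT MDS (slack = 3 > 0).
Description: the claimed parameters are [6, 2, 2]_4; such a code would be non-MDS.


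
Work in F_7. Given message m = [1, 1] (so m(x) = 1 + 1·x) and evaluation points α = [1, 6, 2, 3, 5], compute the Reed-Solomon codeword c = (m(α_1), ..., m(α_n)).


c = [2, 0, 3, 4, 6]

Message polynomial: m(x) = 1 + 1·x (mod 7).
For each evaluation point α_i, compute m(α_i) mod 7:
  α_1 = 1: Horner steps 1 → 2, so m(1) = 2.
  α_2 = 6: Horner steps 1 → 0, so m(6) = 0.
  α_3 = 2: Horner steps 1 → 3, so m(2) = 3.
  α_4 = 3: Horner steps 1 → 4, so m(3) = 4.
  α_5 = 5: Horner steps 1 → 6, so m(5) = 6.
Codeword c = [2, 0, 3, 4, 6] ∈ F_7^5.


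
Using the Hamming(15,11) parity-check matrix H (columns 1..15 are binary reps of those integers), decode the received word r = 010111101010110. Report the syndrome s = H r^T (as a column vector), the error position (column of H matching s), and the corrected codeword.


s = (0, 0, 1, 1)^T, error position = 3, corrected codeword c = 011111101010110

Compute s = H r^T mod 2 one row at a time:
  s_1 = 0 + 1 + 0 + 1 + 0 + 1 + 1 + 0 = 4 ≡ 0 (mod 2).
  s_2 = 1 + 1 + 1 + 1 + 0 + 1 + 1 + 0 = 6 ≡ 0 (mod 2).
  s_3 = 1 + 0 + 1 + 1 + 0 + 1 + 1 + 0 = 5 ≡ 1 (mod 2).
  s_4 = 0 + 0 + 1 + 1 + 1 + 1 + 1 + 0 = 5 ≡ 1 (mod 2).
s = (0, 0, 1, 1)^T — this equals column 3 of H (binary 0011), so error is at position 3.
Correct: flip bit 3 of r = 010111101010110 to get c = 011111101010110.


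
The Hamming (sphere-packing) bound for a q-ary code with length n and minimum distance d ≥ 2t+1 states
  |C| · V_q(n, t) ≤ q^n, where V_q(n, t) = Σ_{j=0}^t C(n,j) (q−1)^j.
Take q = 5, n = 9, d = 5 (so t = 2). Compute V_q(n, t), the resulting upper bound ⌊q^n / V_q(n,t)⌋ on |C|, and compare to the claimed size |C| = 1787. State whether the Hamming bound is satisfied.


V_q(n, t) = 613, q^n = 1953125, Hamming bound = 3186, |C| = 1787 ≤ bound (satisfied).

Step 1: Compute V_q(n, t) = Σ_{j=0}^2 C(n, j) (q−1)^j.
  j = 0: C(9,0)·(4)^0 = 1·1 = 1.
  j = 1: C(9,1)·(4)^1 = 9·4 = 36.
  j = 2: C(9,2)·(4)^2 = 36·16 = 576.
  V_q(n, t) = 1 + 36 + 576 = 613.
Step 2: q^n = 5^9 = 1953125.
Step 3: Hamming bound ⌊q^n / V_q(n,t)⌋ = ⌊1953125/613⌋ = 3186.
Step 4: Compare |C| = 1787 to 3186: satisfied.
The claimed |C| lies below the Hamming bound.


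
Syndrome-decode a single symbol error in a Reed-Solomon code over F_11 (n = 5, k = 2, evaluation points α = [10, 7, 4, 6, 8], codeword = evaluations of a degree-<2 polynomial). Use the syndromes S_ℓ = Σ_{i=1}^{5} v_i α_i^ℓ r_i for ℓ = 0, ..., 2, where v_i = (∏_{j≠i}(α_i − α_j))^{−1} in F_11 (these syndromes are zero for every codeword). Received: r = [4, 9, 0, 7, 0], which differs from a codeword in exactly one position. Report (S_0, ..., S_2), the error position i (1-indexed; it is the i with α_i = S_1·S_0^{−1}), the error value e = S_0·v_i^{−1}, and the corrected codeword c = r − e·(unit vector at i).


S = (8, 10, 7), error at position 3, error magnitude e = 8, c = [4, 9, 3, 7, 0].

Step 1: column multipliers v_i = (∏_{j≠i}(α_i − α_j))^{−1} mod 11.
  i = 1 (α = 10): (10−7)(10−4)(10−6)(10−8) = 3·6·4·2 = 144 ≡ 1, so v_1 = 1^{−1} = 1 (mod 11).
  i = 2 (α = 7): (7−10)(7−4)(7−6)(7−8) = (−3)·3·1·(−1) = 9 ≡ 9, so v_2 = 9^{−1} = 5 (mod 11).
  i = 3 (α = 4): (4−10)(4−7)(4−6)(4−8) = (−6)·(−3)·(−2)·(−4) = 144 ≡ 1, so v_3 = 1^{−1} = 1 (mod 11).
  i = 4 (α = 6): (6−10)(6−7)(6−4)(6−8) = (−4)·(−1)·2·(−2) = −16 ≡ 6, so v_4 = 6^{−1} = 2 (mod 11).
  i = 5 (α = 8): (8−10)(8−7)(8−4)(8−6) = (−2)·1·4·2 = −16 ≡ 6, so v_5 = 6^{−1} = 2 (mod 11).
  v = [1, 5, 1, 2, 2].
Step 2: syndromes of r = [4, 9, 0, 7, 0] (all sums mod 11).
  S_0 = Σ v_i r_i = 1·4 + 5·9 + 1·0 + 2·7 + 2·0 = 63 ≡ 8.
  S_1 = Σ v_i α_i r_i = 1·10·4 + 5·7·9 + 1·4·0 + 2·6·7 + 2·8·0 = 439 ≡ 10.
  α_i^2 mod 11 = [1, 5, 5, 3, 9].
  S_2 = Σ v_i α_i^2 r_i = 1·1·4 + 5·5·9 + 1·5·0 + 2·3·7 + 2·9·0 = 271 ≡ 7.
  S = (8, 10, 7) ≠ 0, so r is not a codeword (an error is present).
Step 3: locate the error. For a single error e at position i, S_ℓ = v_i·e·α_i^ℓ, so α_err = S_1/S_0.
  S_0^{−1} = 8^{−1} = 7 (mod 11), so α_err = 10·7 = 70 ≡ 4 = α_3. Error position i = 3.
  Consistency check: S_2/S_1 = 7·10 = 70 ≡ 4 = α_err ✓ (single-error assumption holds).
Step 4: error magnitude e = S_0/v_3 = S_0·∏_{j≠3}(α_3 − α_j) = 8·1 = 8 ≡ 8 (mod 11).
Step 5: correct position 3: c_3 = r_3 − e = 0 − 8 ≡ 3 (mod 11). Hence c = [4, 9, 3, 7, 0].
  Check: interpolating c through the α_i gives m(x) = 6 + 2·x (degree < 2) with m(α_i) = c_i for every i, so c is indeed a codeword.


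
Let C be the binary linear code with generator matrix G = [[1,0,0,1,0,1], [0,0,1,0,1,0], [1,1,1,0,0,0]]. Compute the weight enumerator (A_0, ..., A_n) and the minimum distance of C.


Weight distribution: A_0 = 1, A_2 = 1, A_3 = 3, A_4 = 2, A_5 = 1. Minimum distance d = 2.

Enumerate all 2^3 = 8 messages m ∈ F_2^3.
For each, compute codeword c = mG in F_2^6, then tally its weight.
  m = 000 → c = 000000, weight = 0.
  m = 100 → c = 100101, weight = 3.
  m = 010 → c = 001010, weight = 2.
  m = 110 → c = 101111, weight = 5.
  m = 001 → c = 111000, weight = 3.
  m = 101 → c = 011101, weight = 4.
  m = 011 → c = 110010, weight = 3.
  m = 111 → c = 010111, weight = 4.
Tally weights:
  weight 0: 1 codewords.
  weight 2: 1 codewords.
  weight 3: 3 codewords.
  weight 4: 2 codewords.
  weight 5: 1 codewords.
Minimum distance d = smallest w > 0 with A_w > 0 = 2.
Sanity: Σ A_w = 8 = 2^3 = 8 ✓.


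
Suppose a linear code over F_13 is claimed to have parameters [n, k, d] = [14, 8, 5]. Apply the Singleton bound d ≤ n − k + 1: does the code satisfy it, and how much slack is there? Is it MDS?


Singleton RHS = n − k + 1 = 7, slack = 2, bound satisfied, not MDS.

Singleton bound: d ≤ n − k + 1.
Here n = 14, k = 8, so n − k + 1 = 7.
Given d = 5, check d ≤ 7: YES.
Slack = (n − k + 1) − d = 2.
The code is NOT MDS (slack = 2 > 0).
Description: the claimed parameters are [14, 8, 5]_13; such a code would be non-MDS.


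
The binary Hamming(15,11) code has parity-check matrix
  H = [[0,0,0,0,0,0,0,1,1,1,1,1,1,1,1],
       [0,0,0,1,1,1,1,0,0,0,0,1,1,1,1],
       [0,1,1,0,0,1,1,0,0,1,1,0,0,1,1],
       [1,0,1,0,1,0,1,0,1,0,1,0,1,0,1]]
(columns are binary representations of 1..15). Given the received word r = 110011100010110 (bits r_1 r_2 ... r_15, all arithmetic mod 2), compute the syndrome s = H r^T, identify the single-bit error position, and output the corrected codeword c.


s = (1, 1, 1, 1)^T, error position = 15, corrected codeword c = 110011100010111

Compute s = H r^T mod 2 one row at a time:
  s_1 = 0 + 0 + 0 + 1 + 0 + 1 + 1 + 0 = 3 ≡ 1 (mod 2).
  s_2 = 0 + 1 + 1 + 1 + 0 + 1 + 1 + 0 = 5 ≡ 1 (mod 2).
  s_3 = 1 + 0 + 1 + 1 + 0 + 1 + 1 + 0 = 5 ≡ 1 (mod 2).
  s_4 = 1 + 0 + 1 + 1 + 0 + 1 + 1 + 0 = 5 ≡ 1 (mod 2).
s = (1, 1, 1, 1)^T — this equals column 15 of H (binary 1111), so error is at position 15.
Correct: flip bit 15 of r = 110011100010110 to get c = 110011100010111.


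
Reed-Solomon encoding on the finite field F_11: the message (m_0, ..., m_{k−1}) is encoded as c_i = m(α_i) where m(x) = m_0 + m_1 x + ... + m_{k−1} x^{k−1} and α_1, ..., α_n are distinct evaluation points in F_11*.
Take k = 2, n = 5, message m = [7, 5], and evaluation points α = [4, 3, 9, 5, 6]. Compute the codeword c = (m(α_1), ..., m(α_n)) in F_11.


c = [5, 0, 8, 10, 4]

Message polynomial: m(x) = 7 + 5·x (mod 11).
For each evaluation point α_i, compute m(α_i) mod 11:
  α_1 = 4: Horner steps 5 → 5, so m(4) = 5.
  α_2 = 3: Horner steps 5 → 0, so m(3) = 0.
  α_3 = 9: Horner steps 5 → 8, so m(9) = 8.
  α_4 = 5: Horner steps 5 → 10, so m(5) = 10.
  α_5 = 6: Horner steps 5 → 4, so m(6) = 4.
Codeword c = [5, 0, 8, 10, 4] ∈ F_11^5.


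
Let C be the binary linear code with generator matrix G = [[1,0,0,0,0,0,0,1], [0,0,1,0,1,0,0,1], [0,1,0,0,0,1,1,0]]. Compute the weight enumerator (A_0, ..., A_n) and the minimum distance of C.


Weight distribution: A_0 = 1, A_2 = 1, A_3 = 3, A_5 = 1, A_6 = 2. Minimum distance d = 2.

Enumerate all 2^3 = 8 messages m ∈ F_2^3.
For each, compute codeword c = mG in F_2^8, then tally its weight.
  m = 000 → c = 00000000, weight = 0.
  m = 100 → c = 10000001, weight = 2.
  m = 010 → c = 00101001, weight = 3.
  m = 110 → c = 10101000, weight = 3.
  m = 001 → c = 01000110, weight = 3.
  m = 101 → c = 11000111, weight = 5.
  m = 011 → c = 01101111, weight = 6.
  m = 111 → c = 11101110, weight = 6.
Tally weights:
  weight 0: 1 codewords.
  weight 2: 1 codewords.
  weight 3: 3 codewords.
  weight 5: 1 codewords.
  weight 6: 2 codewords.
Minimum distance d = smallest w > 0 with A_w > 0 = 2.
Sanity: Σ A_w = 8 = 2^3 = 8 ✓.


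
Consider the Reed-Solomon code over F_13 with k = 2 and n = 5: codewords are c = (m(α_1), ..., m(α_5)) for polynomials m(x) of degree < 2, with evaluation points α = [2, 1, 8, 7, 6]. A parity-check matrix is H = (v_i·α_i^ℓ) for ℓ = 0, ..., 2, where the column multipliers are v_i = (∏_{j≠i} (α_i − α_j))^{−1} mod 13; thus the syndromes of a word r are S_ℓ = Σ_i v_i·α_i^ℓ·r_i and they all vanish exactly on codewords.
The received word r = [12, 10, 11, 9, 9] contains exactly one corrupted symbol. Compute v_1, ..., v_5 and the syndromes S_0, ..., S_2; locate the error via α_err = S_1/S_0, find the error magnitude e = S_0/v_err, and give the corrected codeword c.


S = (2, 12, 7), error at position 5, error magnitude e = 2, c = [12, 10, 11, 9, 7].

Step 1: column multipliers v_i = (∏_{j≠i}(α_i − α_j))^{−1} mod 13.
  i = 1 (α = 2): (2−1)(2−8)(2−7)(2−6) = 1·(−6)·(−5)·(−4) = −120 ≡ 10, so v_1 = 10^{−1} = 4 (mod 13).
  i = 2 (α = 1): (1−2)(1−8)(1−7)(1−6) = (−1)·(−7)·(−6)·(−5) = 210 ≡ 2, so v_2 = 2^{−1} = 7 (mod 13).
  i = 3 (α = 8): (8−2)(8−1)(8−7)(8−6) = 6·7·1·2 = 84 ≡ 6, so v_3 = 6^{−1} = 11 (mod 13).
  i = 4 (α = 7): (7−2)(7−1)(7−8)(7−6) = 5·6·(−1)·1 = −30 ≡ 9, so v_4 = 9^{−1} = 3 (mod 13).
  i = 5 (α = 6): (6−2)(6−1)(6−8)(6−7) = 4·5·(−2)·(−1) = 40 ≡ 1, so v_5 = 1^{−1} = 1 (mod 13).
  v = [4, 7, 11, 3, 1].
Step 2: syndromes of r = [12, 10, 11, 9, 9] (all sums mod 13).
  S_0 = Σ v_i r_i = 4·12 + 7·10 + 11·11 + 3·9 + 1·9 = 275 ≡ 2.
  S_1 = Σ v_i α_i r_i = 4·2·12 + 7·1·10 + 11·8·11 + 3·7·9 + 1·6·9 = 1377 ≡ 12.
  α_i^2 mod 13 = [4, 1, 12, 10, 10].
  S_2 = Σ v_i α_i^2 r_i = 4·4·12 + 7·1·10 + 11·12·11 + 3·10·9 + 1·10·9 = 2074 ≡ 7.
  S = (2, 12, 7) ≠ 0, so r is not a codeword (an error is present).
Step 3: locate the error. For a single error e at position i, S_ℓ = v_i·e·α_i^ℓ, so α_err = S_1/S_0.
  S_0^{−1} = 2^{−1} = 7 (mod 13), so α_err = 12·7 = 84 ≡ 6 = α_5. Error position i = 5.
  Consistency check: S_2/S_1 = 7·12 = 84 ≡ 6 = α_err ✓ (single-error assumption holds).
Step 4: error magnitude e = S_0/v_5 = S_0·∏_{j≠5}(α_5 − α_j) = 2·1 = 2 ≡ 2 (mod 13).
Step 5: correct position 5: c_5 = r_5 − e = 9 − 2 ≡ 7 (mod 13). Hence c = [12, 10, 11, 9, 7].
  Check: interpolating c through the α_i gives m(x) = 8 + 2·x (degree < 2) with m(α_i) = c_i for every i, so c is indeed a codeword.
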